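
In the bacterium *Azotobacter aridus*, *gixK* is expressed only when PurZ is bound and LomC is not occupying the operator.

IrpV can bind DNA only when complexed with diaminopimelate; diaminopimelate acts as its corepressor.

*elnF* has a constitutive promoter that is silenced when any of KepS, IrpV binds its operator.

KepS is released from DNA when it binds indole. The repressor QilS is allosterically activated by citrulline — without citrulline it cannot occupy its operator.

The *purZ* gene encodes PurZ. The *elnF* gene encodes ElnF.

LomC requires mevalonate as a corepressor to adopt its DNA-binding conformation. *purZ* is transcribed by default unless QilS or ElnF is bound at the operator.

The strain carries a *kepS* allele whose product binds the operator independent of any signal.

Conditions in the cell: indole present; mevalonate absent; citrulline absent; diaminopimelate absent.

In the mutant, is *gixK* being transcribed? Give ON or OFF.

ON

Mevalonate is absent, so LomC is inactive.
Citrulline is absent, so QilS is inactive.
KepS is constitutively active in this strain.
Diaminopimelate is absent, so IrpV is inactive.
With repressor KepS bound, *elnF* is not transcribed.
So ElnF is not produced.
With no repressor bound, *purZ* is transcribed.
So PurZ is produced and active.
No repressor is bound and PurZ is active, so *gixK* is transcribed.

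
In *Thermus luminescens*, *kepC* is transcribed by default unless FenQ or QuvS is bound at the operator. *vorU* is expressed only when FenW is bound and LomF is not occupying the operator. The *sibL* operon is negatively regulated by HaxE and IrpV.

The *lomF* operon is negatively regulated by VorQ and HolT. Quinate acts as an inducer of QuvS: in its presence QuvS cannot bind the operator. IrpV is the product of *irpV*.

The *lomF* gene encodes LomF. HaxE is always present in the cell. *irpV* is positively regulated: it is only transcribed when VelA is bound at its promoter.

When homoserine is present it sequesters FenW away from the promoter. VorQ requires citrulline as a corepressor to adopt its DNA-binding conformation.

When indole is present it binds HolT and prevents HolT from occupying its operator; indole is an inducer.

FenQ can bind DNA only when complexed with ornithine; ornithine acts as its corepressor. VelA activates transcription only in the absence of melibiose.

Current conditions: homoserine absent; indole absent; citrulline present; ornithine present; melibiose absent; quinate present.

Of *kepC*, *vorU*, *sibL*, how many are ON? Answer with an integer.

Ornithine is present, so FenQ is active.
Quinate is present, so QuvS is inactive.
With repressor FenQ bound, *kepC* is not transcribed.
→ *kepC* is OFF.
Citrulline is present, so VorQ is active.
Indole is absent, so HolT is active.
With repressor VorQ bound, *lomF* is not transcribed.
So LomF is not produced.
Homoserine is absent, so FenW is active.
No repressor is bound and FenW is active, so *vorU* is transcribed.
→ *vorU* is ON.
HaxE is produced constitutively and is active.
Melibiose is absent, so VelA is active.
No repressor is bound and VelA is active, so *irpV* is transcribed.
So IrpV is produced and active.
With repressor HaxE bound, *sibL* is not transcribed.
→ *sibL* is OFF.
1 of the 3 genes is transcribed.

1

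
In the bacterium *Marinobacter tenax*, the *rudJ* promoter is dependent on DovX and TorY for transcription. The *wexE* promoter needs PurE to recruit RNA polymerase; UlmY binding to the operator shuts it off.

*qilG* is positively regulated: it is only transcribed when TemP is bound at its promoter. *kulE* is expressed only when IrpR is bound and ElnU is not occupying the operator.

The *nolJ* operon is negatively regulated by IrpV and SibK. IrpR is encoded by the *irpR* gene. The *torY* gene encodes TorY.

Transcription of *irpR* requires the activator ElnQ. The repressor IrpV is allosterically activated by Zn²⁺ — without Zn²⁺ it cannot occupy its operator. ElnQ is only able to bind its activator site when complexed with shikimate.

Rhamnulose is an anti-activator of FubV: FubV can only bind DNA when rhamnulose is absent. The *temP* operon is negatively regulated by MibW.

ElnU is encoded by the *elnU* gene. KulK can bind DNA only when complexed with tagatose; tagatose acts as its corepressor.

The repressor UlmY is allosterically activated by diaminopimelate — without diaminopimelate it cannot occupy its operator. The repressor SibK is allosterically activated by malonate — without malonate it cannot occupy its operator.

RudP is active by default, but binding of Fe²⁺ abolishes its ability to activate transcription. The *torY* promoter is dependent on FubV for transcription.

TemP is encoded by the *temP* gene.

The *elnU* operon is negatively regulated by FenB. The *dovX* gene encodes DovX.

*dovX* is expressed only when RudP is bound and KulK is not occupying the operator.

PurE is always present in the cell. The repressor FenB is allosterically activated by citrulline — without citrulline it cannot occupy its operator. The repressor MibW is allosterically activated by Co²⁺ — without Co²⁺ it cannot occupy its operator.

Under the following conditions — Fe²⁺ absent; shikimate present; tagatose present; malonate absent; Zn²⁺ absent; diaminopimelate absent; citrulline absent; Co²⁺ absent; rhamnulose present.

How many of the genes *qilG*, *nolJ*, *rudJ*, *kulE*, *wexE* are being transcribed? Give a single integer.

Co²⁺ is absent, so MibW is inactive.
With no repressor bound, *temP* is transcribed.
So TemP is produced and active.
No repressor is bound and TemP is active, so *qilG* is transcribed.
→ *qilG* is ON.
Zn²⁺ is absent, so IrpV is inactive.
Malonate is absent, so SibK is inactive.
With no repressor bound, *nolJ* is transcribed.
→ *nolJ* is ON.
Tagatose is present, so KulK is active.
Fe²⁺ is absent, so RudP is active.
With repressor KulK bound, *dovX* is not transcribed.
So DovX is not produced.
Rhamnulose is present, so FubV is inactive.
Required activator FubV is absent, so *torY* is not transcribed.
So TorY is not produced.
Required activator DovX is absent, so *rudJ* is not transcribed.
→ *rudJ* is OFF.
Citrulline is absent, so FenB is inactive.
With no repressor bound, *elnU* is transcribed.
So ElnU is produced and active.
Shikimate is present, so ElnQ is active.
No repressor is bound and ElnQ is active, so *irpR* is transcribed.
So IrpR is produced and active.
With repressor ElnU bound, *kulE* is not transcribed.
→ *kulE* is OFF.
PurE is produced constitutively and is active.
Diaminopimelate is absent, so UlmY is inactive.
No repressor is bound and PurE is active, so *wexE* is transcribed.
→ *wexE* is ON.
3 of the 5 genes are transcribed.

3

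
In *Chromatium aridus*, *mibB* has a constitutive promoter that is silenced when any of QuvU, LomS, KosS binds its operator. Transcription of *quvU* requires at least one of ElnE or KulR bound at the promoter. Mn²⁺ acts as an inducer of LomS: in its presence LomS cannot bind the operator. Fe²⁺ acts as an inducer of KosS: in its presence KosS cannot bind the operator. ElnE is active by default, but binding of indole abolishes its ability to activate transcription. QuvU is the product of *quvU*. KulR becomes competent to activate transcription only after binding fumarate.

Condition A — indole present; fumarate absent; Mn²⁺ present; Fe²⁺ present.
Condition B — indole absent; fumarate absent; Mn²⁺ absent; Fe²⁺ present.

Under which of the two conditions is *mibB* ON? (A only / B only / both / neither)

Condition A:
Indole is present, so ElnE is inactive.
Fumarate is absent, so KulR is inactive.
No activator is available at the *quvU* promoter, so *quvU* is not transcribed.
So QuvU is not produced.
Mn²⁺ is present, so LomS is inactive.
Fe²⁺ is present, so KosS is inactive.
With no repressor bound, *mibB* is transcribed.
→ *mibB* is ON in A.
Condition B:
Indole is absent, so ElnE is active.
Fumarate is absent, so KulR is inactive.
Activator ElnE is present, so *quvU* is transcribed.
So QuvU is produced and active.
Mn²⁺ is absent, so LomS is active.
Fe²⁺ is present, so KosS is inactive.
With repressor QuvU bound, *mibB* is not transcribed.
→ *mibB* is OFF in B.

A only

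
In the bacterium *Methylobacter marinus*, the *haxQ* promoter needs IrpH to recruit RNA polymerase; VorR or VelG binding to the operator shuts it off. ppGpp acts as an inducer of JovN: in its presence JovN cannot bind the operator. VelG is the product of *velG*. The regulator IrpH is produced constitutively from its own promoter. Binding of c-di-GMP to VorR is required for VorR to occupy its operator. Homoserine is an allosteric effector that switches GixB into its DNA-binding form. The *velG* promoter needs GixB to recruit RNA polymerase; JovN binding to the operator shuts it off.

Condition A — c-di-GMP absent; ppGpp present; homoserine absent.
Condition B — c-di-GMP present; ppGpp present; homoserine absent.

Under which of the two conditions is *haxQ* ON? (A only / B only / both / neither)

Condition A:
c-di-GMP is absent, so VorR is inactive.
ppGpp is present, so JovN is inactive.
Homoserine is absent, so GixB is inactive.
Required activator GixB is absent, so *velG* is not transcribed.
So VelG is not produced.
IrpH is produced constitutively and is active.
No repressor is bound and IrpH is active, so *haxQ* is transcribed.
→ *haxQ* is ON in A.
Condition B:
c-di-GMP is present, so VorR is active.
ppGpp is present, so JovN is inactive.
Homoserine is absent, so GixB is inactive.
Required activator GixB is absent, so *velG* is not transcribed.
So VelG is not produced.
IrpH is produced constitutively and is active.
With repressor VorR bound, *haxQ* is not transcribed.
→ *haxQ* is OFF in B.

A only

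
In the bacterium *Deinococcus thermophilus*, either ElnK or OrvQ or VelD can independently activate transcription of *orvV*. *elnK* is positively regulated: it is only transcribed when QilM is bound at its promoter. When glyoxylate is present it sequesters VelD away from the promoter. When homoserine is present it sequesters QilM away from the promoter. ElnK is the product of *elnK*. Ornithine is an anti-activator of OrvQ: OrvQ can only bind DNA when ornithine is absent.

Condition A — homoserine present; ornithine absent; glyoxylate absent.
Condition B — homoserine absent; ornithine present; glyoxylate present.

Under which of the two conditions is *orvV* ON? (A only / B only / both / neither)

Condition A:
Homoserine is present, so QilM is inactive.
Required activator QilM is absent, so *elnK* is not transcribed.
So ElnK is not produced.
Ornithine is absent, so OrvQ is active.
Glyoxylate is absent, so VelD is active.
Activator OrvQ is present, so *orvV* is transcribed.
→ *orvV* is ON in A.
Condition B:
Homoserine is absent, so QilM is active.
No repressor is bound and QilM is active, so *elnK* is transcribed.
So ElnK is produced and active.
Ornithine is present, so OrvQ is inactive.
Glyoxylate is present, so VelD is inactive.
Activator ElnK is present, so *orvV* is transcribed.
→ *orvV* is ON in B.

both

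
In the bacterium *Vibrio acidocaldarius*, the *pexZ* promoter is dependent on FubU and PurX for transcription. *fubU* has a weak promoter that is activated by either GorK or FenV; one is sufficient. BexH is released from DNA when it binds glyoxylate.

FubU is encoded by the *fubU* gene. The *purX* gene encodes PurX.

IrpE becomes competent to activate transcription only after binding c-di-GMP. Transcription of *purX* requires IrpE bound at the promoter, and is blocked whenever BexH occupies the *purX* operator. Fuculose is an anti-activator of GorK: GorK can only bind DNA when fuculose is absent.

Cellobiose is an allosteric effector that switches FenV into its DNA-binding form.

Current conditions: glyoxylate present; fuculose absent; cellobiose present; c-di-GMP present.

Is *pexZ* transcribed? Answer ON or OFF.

Fuculose is absent, so GorK is active.
Cellobiose is present, so FenV is active.
Activator GorK is present, so *fubU* is transcribed.
So FubU is produced and active.
Glyoxylate is present, so BexH is inactive.
c-di-GMP is present, so IrpE is active.
No repressor is bound and IrpE is active, so *purX* is transcribed.
So PurX is produced and active.
No repressor is bound and FubU and PurX are active, so *pexZ* is transcribed.

ON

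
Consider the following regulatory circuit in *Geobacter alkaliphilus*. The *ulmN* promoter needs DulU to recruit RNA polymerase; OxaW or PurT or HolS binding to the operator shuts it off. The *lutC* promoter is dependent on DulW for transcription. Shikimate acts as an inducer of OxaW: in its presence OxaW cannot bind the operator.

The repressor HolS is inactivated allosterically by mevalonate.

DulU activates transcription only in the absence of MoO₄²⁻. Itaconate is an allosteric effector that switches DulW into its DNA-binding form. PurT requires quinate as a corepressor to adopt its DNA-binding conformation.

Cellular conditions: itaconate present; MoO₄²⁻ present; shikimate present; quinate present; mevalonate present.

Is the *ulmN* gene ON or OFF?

Shikimate is present, so OxaW is inactive.
Quinate is present, so PurT is active.
Mevalonate is present, so HolS is inactive.
MoO₄²⁻ is present, so DulU is inactive.
With repressor PurT bound, *ulmN* is not transcribed.

OFF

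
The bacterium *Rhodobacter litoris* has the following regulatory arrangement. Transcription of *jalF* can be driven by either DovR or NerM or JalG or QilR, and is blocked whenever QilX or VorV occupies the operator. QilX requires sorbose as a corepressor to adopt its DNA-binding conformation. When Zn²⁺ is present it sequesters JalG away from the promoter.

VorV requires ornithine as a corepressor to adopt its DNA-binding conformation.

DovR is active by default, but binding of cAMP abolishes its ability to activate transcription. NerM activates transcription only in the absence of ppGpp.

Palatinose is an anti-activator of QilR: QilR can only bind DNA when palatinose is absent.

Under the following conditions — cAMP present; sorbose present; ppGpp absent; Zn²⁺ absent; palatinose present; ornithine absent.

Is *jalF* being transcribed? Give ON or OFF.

OFF

cAMP is present, so DovR is inactive.
Sorbose is present, so QilX is active.
ppGpp is absent, so NerM is active.
Zn²⁺ is absent, so JalG is active.
Palatinose is present, so QilR is inactive.
Ornithine is absent, so VorV is inactive.
With repressor QilX bound, *jalF* is not transcribed.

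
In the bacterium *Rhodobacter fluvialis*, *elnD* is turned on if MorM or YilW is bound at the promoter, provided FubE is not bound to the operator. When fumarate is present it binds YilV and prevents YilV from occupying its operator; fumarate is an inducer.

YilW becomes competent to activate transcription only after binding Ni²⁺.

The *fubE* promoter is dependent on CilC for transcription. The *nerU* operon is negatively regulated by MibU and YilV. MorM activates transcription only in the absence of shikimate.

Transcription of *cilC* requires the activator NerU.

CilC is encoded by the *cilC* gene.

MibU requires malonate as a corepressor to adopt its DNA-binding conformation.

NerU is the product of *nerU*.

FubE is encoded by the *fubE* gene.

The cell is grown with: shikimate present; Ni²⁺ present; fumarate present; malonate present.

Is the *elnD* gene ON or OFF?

Malonate is present, so MibU is active.
Fumarate is present, so YilV is inactive.
With repressor MibU bound, *nerU* is not transcribed.
So NerU is not produced.
Required activator NerU is absent, so *cilC* is not transcribed.
So CilC is not produced.
Required activator CilC is absent, so *fubE* is not transcribed.
So FubE is not produced.
Shikimate is present, so MorM is inactive.
Ni²⁺ is present, so YilW is active.
Activator YilW is present, so *elnD* is transcribed.

ON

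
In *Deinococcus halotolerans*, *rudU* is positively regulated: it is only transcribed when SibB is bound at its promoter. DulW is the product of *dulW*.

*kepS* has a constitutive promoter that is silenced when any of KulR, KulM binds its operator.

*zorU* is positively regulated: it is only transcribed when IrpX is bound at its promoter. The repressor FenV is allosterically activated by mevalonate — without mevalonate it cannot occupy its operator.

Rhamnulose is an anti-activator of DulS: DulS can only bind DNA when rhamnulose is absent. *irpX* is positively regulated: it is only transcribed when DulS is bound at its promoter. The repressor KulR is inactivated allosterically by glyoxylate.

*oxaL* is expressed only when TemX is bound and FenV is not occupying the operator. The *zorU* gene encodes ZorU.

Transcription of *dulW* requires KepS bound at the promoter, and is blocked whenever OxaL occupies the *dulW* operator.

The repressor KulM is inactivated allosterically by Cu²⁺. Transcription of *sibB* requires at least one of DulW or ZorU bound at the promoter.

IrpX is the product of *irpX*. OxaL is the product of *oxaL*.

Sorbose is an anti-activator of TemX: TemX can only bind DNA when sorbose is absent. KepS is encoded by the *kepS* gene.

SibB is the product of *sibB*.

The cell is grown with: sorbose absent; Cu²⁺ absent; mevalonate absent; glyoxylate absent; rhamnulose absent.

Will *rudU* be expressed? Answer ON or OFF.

Mevalonate is absent, so FenV is inactive.
Sorbose is absent, so TemX is active.
No repressor is bound and TemX is active, so *oxaL* is transcribed.
So OxaL is produced and active.
Glyoxylate is absent, so KulR is active.
Cu²⁺ is absent, so KulM is active.
With repressor KulR bound, *kepS* is not transcribed.
So KepS is not produced.
With repressor OxaL bound, *dulW* is not transcribed.
So DulW is not produced.
Rhamnulose is absent, so DulS is active.
No repressor is bound and DulS is active, so *irpX* is transcribed.
So IrpX is produced and active.
No repressor is bound and IrpX is active, so *zorU* is transcribed.
So ZorU is produced and active.
Activator ZorU is present, so *sibB* is transcribed.
So SibB is produced and active.
No repressor is bound and SibB is active, so *rudU* is transcribed.

ON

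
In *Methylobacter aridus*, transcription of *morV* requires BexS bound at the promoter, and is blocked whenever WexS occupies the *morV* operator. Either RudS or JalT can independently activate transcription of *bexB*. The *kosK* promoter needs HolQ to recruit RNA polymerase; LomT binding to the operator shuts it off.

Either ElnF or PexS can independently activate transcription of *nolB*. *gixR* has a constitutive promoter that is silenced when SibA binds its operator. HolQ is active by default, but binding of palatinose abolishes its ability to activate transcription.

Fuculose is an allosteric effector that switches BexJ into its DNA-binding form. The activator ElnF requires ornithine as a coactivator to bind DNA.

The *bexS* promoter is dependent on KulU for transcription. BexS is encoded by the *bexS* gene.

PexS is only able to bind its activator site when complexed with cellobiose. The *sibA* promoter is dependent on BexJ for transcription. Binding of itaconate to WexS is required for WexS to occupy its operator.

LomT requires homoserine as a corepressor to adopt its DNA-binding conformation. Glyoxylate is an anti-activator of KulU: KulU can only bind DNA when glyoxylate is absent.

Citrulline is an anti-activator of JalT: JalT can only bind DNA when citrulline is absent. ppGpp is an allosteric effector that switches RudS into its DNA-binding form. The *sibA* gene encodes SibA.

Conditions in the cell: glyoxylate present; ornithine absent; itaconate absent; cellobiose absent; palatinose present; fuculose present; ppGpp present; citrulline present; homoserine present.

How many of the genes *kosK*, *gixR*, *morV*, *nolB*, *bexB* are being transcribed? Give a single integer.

1

Palatinose is present, so HolQ is inactive.
Homoserine is present, so LomT is active.
With repressor LomT bound, *kosK* is not transcribed.
→ *kosK* is OFF.
Fuculose is present, so BexJ is active.
No repressor is bound and BexJ is active, so *sibA* is transcribed.
So SibA is produced and active.
With repressor SibA bound, *gixR* is not transcribed.
→ *gixR* is OFF.
Glyoxylate is present, so KulU is inactive.
Required activator KulU is absent, so *bexS* is not transcribed.
So BexS is not produced.
Itaconate is absent, so WexS is inactive.
Required activator BexS is absent, so *morV* is not transcribed.
→ *morV* is OFF.
Ornithine is absent, so ElnF is inactive.
Cellobiose is absent, so PexS is inactive.
No activator is available at the *nolB* promoter, so *nolB* is not transcribed.
→ *nolB* is OFF.
ppGpp is present, so RudS is active.
Citrulline is present, so JalT is inactive.
Activator RudS is present, so *bexB* is transcribed.
→ *bexB* is ON.
1 of the 5 genes is transcribed.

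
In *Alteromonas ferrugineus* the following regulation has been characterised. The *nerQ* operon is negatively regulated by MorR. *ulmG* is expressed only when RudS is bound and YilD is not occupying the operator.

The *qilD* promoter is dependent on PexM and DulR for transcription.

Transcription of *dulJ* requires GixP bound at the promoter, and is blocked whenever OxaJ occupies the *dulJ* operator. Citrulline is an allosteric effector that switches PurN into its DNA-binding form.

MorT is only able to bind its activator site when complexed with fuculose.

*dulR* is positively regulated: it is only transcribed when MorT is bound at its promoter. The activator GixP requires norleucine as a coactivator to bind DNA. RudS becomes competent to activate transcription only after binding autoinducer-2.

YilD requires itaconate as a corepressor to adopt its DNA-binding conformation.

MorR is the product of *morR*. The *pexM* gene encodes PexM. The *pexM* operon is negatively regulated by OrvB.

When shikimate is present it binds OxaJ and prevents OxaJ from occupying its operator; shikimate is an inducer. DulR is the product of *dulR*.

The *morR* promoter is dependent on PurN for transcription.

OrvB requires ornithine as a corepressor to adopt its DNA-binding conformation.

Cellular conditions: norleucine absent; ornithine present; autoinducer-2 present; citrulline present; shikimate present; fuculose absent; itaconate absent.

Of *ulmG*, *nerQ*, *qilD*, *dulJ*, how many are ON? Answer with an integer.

1

Itaconate is absent, so YilD is inactive.
Autoinducer-2 is present, so RudS is active.
No repressor is bound and RudS is active, so *ulmG* is transcribed.
→ *ulmG* is ON.
Citrulline is present, so PurN is active.
No repressor is bound and PurN is active, so *morR* is transcribed.
So MorR is produced and active.
With repressor MorR bound, *nerQ* is not transcribed.
→ *nerQ* is OFF.
Ornithine is present, so OrvB is active.
With repressor OrvB bound, *pexM* is not transcribed.
So PexM is not produced.
Fuculose is absent, so MorT is inactive.
Required activator MorT is absent, so *dulR* is not transcribed.
So DulR is not produced.
Required activator PexM is absent, so *qilD* is not transcribed.
→ *qilD* is OFF.
Shikimate is present, so OxaJ is inactive.
Norleucine is absent, so GixP is inactive.
Required activator GixP is absent, so *dulJ* is not transcribed.
→ *dulJ* is OFF.
1 of the 4 genes is transcribed.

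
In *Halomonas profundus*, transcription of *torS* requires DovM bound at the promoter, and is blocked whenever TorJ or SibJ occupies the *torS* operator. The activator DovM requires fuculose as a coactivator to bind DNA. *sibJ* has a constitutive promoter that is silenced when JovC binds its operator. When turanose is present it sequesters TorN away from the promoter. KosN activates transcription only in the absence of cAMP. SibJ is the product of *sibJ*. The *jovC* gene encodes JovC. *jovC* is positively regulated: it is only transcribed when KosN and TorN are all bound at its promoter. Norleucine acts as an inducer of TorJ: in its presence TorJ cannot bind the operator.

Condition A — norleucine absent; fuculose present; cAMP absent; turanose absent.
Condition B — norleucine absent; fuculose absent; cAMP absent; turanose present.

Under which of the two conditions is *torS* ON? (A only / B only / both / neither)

Condition A:
Norleucine is absent, so TorJ is active.
Fuculose is present, so DovM is active.
cAMP is absent, so KosN is active.
Turanose is absent, so TorN is active.
No repressor is bound and KosN and TorN are active, so *jovC* is transcribed.
So JovC is produced and active.
With repressor JovC bound, *sibJ* is not transcribed.
So SibJ is not produced.
With repressor TorJ bound, *torS* is not transcribed.
→ *torS* is OFF in A.
Condition B:
Norleucine is absent, so TorJ is active.
Fuculose is absent, so DovM is inactive.
cAMP is absent, so KosN is active.
Turanose is present, so TorN is inactive.
Required activator TorN is absent, so *jovC* is not transcribed.
So JovC is not produced.
With no repressor bound, *sibJ* is transcribed.
So SibJ is produced and active.
With repressor TorJ bound, *torS* is not transcribed.
→ *torS* is OFF in B.

neither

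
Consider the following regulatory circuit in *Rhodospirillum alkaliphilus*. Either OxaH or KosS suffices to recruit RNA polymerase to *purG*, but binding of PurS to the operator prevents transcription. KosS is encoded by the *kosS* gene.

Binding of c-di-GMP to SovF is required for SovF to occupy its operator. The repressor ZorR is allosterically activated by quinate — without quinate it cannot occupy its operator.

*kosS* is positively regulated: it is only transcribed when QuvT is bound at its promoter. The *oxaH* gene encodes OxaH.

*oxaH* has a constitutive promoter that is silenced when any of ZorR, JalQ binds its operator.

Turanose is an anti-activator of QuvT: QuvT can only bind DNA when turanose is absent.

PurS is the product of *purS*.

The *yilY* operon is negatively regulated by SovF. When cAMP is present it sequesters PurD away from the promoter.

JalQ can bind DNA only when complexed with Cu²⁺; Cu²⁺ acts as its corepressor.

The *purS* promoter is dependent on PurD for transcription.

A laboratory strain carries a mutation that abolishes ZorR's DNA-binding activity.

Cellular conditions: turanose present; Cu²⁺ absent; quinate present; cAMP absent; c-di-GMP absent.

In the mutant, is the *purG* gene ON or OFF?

OFF

ZorR is non-functional in this strain, so it has no effect.
Cu²⁺ is absent, so JalQ is inactive.
With no repressor bound, *oxaH* is transcribed.
So OxaH is produced and active.
Turanose is present, so QuvT is inactive.
Required activator QuvT is absent, so *kosS* is not transcribed.
So KosS is not produced.
cAMP is absent, so PurD is active.
No repressor is bound and PurD is active, so *purS* is transcribed.
So PurS is produced and active.
With repressor PurS bound, *purG* is not transcribed.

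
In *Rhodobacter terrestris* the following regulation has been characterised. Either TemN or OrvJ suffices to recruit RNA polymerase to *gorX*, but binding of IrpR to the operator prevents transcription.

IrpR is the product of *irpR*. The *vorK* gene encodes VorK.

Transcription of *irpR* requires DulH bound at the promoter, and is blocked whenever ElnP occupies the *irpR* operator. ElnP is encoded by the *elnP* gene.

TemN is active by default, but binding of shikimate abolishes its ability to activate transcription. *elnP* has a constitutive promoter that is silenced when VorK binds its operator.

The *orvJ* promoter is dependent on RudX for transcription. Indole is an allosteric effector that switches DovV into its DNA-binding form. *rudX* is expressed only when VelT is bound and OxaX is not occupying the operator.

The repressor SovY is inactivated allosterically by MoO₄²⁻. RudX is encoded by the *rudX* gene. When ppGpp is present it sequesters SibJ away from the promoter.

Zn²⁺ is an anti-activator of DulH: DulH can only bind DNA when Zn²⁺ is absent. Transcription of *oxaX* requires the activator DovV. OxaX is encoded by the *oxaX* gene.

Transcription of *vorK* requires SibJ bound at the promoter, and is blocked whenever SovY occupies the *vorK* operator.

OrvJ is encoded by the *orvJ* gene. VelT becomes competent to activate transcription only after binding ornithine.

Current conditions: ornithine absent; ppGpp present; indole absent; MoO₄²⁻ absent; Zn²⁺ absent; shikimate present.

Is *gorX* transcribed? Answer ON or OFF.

OFF

Zn²⁺ is absent, so DulH is active.
MoO₄²⁻ is absent, so SovY is active.
ppGpp is present, so SibJ is inactive.
With repressor SovY bound, *vorK* is not transcribed.
So VorK is not produced.
With no repressor bound, *elnP* is transcribed.
So ElnP is produced and active.
With repressor ElnP bound, *irpR* is not transcribed.
So IrpR is not produced.
Shikimate is present, so TemN is inactive.
Indole is absent, so DovV is inactive.
Required activator DovV is absent, so *oxaX* is not transcribed.
So OxaX is not produced.
Ornithine is absent, so VelT is inactive.
Required activator VelT is absent, so *rudX* is not transcribed.
So RudX is not produced.
Required activator RudX is absent, so *orvJ* is not transcribed.
So OrvJ is not produced.
No activator is available at the *gorX* promoter, so *gorX* is not transcribed.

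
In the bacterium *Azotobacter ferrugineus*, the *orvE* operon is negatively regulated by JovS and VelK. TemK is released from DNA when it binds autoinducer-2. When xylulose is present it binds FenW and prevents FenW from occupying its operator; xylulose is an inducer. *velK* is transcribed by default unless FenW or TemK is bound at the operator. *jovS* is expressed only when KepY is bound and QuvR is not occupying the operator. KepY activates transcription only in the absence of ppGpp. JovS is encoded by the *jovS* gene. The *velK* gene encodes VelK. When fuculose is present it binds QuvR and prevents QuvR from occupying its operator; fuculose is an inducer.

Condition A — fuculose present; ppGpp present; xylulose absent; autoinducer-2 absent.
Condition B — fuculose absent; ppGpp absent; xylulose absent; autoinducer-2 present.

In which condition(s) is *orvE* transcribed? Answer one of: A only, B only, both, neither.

Condition A:
Fuculose is present, so QuvR is inactive.
ppGpp is present, so KepY is inactive.
Required activator KepY is absent, so *jovS* is not transcribed.
So JovS is not produced.
Xylulose is absent, so FenW is active.
Autoinducer-2 is absent, so TemK is active.
With repressor FenW bound, *velK* is not transcribed.
So VelK is not produced.
With no repressor bound, *orvE* is transcribed.
→ *orvE* is ON in A.
Condition B:
Fuculose is absent, so QuvR is active.
ppGpp is absent, so KepY is active.
With repressor QuvR bound, *jovS* is not transcribed.
So JovS is not produced.
Xylulose is absent, so FenW is active.
Autoinducer-2 is present, so TemK is inactive.
With repressor FenW bound, *velK* is not transcribed.
So VelK is not produced.
With no repressor bound, *orvE* is transcribed.
→ *orvE* is ON in B.

both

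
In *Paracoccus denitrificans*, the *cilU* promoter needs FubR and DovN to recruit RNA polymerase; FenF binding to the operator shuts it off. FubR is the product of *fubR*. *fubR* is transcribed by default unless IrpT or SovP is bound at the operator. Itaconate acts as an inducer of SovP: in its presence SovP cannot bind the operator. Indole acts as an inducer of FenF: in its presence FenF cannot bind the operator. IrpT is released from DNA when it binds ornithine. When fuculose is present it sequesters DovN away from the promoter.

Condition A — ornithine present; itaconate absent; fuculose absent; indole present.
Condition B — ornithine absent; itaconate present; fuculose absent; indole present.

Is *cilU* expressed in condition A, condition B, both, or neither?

Condition A:
Ornithine is present, so IrpT is inactive.
Itaconate is absent, so SovP is active.
With repressor SovP bound, *fubR* is not transcribed.
So FubR is not produced.
Fuculose is absent, so DovN is active.
Indole is present, so FenF is inactive.
Required activator FubR is absent, so *cilU* is not transcribed.
→ *cilU* is OFF in A.
Condition B:
Ornithine is absent, so IrpT is active.
Itaconate is present, so SovP is inactive.
With repressor IrpT bound, *fubR* is not transcribed.
So FubR is not produced.
Fuculose is absent, so DovN is active.
Indole is present, so FenF is inactive.
Required activator FubR is absent, so *cilU* is not transcribed.
→ *cilU* is OFF in B.

neither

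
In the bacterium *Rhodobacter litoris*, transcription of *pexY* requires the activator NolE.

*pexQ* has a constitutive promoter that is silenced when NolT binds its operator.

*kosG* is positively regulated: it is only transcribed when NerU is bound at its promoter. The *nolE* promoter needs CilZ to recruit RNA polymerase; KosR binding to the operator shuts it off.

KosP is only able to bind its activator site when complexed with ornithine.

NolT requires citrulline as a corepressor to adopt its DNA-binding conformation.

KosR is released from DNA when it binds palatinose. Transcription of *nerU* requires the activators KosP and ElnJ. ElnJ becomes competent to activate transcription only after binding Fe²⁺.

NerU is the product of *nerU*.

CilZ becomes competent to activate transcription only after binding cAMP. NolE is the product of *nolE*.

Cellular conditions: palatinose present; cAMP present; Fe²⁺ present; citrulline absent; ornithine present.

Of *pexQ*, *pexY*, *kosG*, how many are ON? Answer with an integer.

Citrulline is absent, so NolT is inactive.
With no repressor bound, *pexQ* is transcribed.
→ *pexQ* is ON.
Palatinose is present, so KosR is inactive.
cAMP is present, so CilZ is active.
No repressor is bound and CilZ is active, so *nolE* is transcribed.
So NolE is produced and active.
No repressor is bound and NolE is active, so *pexY* is transcribed.
→ *pexY* is ON.
Ornithine is present, so KosP is active.
Fe²⁺ is present, so ElnJ is active.
No repressor is bound and KosP and ElnJ are active, so *nerU* is transcribed.
So NerU is produced and active.
No repressor is bound and NerU is active, so *kosG* is transcribed.
→ *kosG* is ON.
3 of the 3 genes are transcribed.

3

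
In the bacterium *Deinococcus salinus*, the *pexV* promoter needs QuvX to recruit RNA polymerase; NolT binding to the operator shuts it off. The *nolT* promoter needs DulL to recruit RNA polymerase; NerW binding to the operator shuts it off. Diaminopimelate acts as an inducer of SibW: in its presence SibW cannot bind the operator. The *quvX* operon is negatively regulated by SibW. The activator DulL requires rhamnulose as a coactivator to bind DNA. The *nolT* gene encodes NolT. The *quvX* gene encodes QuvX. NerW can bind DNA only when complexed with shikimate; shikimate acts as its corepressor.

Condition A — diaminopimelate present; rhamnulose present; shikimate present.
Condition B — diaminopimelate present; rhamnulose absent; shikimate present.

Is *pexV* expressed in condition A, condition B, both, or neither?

Condition A:
Diaminopimelate is present, so SibW is inactive.
With no repressor bound, *quvX* is transcribed.
So QuvX is produced and active.
Rhamnulose is present, so DulL is active.
Shikimate is present, so NerW is active.
With repressor NerW bound, *nolT* is not transcribed.
So NolT is not produced.
No repressor is bound and QuvX is active, so *pexV* is transcribed.
→ *pexV* is ON in A.
Condition B:
Diaminopimelate is present, so SibW is inactive.
With no repressor bound, *quvX* is transcribed.
So QuvX is produced and active.
Rhamnulose is absent, so DulL is inactive.
Shikimate is present, so NerW is active.
With repressor NerW bound, *nolT* is not transcribed.
So NolT is not produced.
No repressor is bound and QuvX is active, so *pexV* is transcribed.
→ *pexV* is ON in B.

both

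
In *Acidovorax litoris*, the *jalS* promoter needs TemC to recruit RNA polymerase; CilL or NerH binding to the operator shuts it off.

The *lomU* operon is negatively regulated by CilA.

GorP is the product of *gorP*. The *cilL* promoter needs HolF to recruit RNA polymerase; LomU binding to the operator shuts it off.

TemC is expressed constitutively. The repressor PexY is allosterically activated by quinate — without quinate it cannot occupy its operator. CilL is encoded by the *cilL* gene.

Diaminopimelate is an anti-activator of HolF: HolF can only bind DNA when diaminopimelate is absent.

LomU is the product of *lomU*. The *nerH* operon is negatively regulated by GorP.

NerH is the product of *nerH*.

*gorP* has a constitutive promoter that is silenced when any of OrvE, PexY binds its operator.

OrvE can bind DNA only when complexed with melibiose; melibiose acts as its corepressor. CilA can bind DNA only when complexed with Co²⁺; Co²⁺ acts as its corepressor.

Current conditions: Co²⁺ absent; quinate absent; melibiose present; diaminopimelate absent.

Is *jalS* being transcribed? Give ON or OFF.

Co²⁺ is absent, so CilA is inactive.
With no repressor bound, *lomU* is transcribed.
So LomU is produced and active.
Diaminopimelate is absent, so HolF is active.
With repressor LomU bound, *cilL* is not transcribed.
So CilL is not produced.
Melibiose is present, so OrvE is active.
Quinate is absent, so PexY is inactive.
With repressor OrvE bound, *gorP* is not transcribed.
So GorP is not produced.
With no repressor bound, *nerH* is transcribed.
So NerH is produced and active.
TemC is produced constitutively and is active.
With repressor NerH bound, *jalS* is not transcribed.

OFF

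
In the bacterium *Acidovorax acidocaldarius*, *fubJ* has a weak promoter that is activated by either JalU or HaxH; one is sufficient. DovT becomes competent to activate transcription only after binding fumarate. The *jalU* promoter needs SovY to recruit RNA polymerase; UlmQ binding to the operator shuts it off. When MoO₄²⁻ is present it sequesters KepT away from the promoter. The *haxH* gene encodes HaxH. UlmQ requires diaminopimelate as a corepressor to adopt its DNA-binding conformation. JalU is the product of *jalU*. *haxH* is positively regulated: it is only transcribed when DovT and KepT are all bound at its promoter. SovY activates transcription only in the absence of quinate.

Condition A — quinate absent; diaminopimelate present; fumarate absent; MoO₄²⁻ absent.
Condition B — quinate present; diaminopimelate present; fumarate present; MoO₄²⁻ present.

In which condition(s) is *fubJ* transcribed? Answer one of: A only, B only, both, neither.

Condition A:
Quinate is absent, so SovY is active.
Diaminopimelate is present, so UlmQ is active.
With repressor UlmQ bound, *jalU* is not transcribed.
So JalU is not produced.
Fumarate is absent, so DovT is inactive.
MoO₄²⁻ is absent, so KepT is active.
Required activator DovT is absent, so *haxH* is not transcribed.
So HaxH is not produced.
No activator is available at the *fubJ* promoter, so *fubJ* is not transcribed.
→ *fubJ* is OFF in A.
Condition B:
Quinate is present, so SovY is inactive.
Diaminopimelate is present, so UlmQ is active.
With repressor UlmQ bound, *jalU* is not transcribed.
So JalU is not produced.
Fumarate is present, so DovT is active.
MoO₄²⁻ is present, so KepT is inactive.
Required activator KepT is absent, so *haxH* is not transcribed.
So HaxH is not produced.
No activator is available at the *fubJ* promoter, so *fubJ* is not transcribed.
→ *fubJ* is OFF in B.

neither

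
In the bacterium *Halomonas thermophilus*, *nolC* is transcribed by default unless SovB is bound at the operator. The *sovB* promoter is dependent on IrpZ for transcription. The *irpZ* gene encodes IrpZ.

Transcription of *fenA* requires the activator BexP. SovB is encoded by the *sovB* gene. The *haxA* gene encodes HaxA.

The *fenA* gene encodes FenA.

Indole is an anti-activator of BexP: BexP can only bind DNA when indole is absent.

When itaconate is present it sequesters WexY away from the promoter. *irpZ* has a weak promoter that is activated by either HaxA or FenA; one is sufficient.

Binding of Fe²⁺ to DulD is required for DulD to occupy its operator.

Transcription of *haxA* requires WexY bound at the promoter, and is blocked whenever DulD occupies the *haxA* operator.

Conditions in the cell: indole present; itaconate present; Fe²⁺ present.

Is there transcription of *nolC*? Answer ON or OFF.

Fe²⁺ is present, so DulD is active.
Itaconate is present, so WexY is inactive.
With repressor DulD bound, *haxA* is not transcribed.
So HaxA is not produced.
Indole is present, so BexP is inactive.
Required activator BexP is absent, so *fenA* is not transcribed.
So FenA is not produced.
No activator is available at the *irpZ* promoter, so *irpZ* is not transcribed.
So IrpZ is not produced.
Required activator IrpZ is absent, so *sovB* is not transcribed.
So SovB is not produced.
With no repressor bound, *nolC* is transcribed.

ON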